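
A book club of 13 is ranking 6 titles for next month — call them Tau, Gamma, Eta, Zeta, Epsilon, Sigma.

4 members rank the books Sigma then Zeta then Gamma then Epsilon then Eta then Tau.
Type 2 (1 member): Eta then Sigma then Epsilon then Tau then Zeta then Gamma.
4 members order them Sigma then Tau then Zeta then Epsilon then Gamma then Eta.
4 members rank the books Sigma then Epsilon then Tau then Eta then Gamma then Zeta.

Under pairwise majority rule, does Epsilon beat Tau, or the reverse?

Epsilon

Ballots ranking Epsilon above Tau: 4 + 1 + 4 = 9.
Ballots ranking Tau above Epsilon: 13 − 9 = 4.
Epsilon wins the head-to-head 9–4.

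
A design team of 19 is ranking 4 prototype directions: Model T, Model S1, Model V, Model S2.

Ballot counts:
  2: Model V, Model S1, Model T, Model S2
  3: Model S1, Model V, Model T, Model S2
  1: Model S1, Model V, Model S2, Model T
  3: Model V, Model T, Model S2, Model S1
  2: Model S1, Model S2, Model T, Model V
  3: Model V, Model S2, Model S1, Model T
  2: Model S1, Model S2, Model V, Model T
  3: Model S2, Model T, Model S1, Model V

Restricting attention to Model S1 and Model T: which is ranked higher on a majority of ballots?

Ballots ranking Model S1 above Model T: 2 + 3 + 1 + 2 + 3 + 2 = 13.
Ballots ranking Model T above Model S1: 19 − 13 = 6.
Model S1 wins the head-to-head 13–6.

Model S1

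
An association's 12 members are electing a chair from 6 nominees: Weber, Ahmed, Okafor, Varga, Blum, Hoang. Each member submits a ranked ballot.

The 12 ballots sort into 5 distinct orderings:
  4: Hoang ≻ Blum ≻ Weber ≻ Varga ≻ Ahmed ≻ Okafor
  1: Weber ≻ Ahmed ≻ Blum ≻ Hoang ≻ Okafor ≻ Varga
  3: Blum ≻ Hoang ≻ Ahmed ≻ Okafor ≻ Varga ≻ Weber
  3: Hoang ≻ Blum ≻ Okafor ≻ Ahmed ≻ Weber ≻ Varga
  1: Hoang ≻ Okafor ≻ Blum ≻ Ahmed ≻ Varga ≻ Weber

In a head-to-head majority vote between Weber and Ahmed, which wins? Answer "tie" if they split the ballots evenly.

Ballots ranking Weber above Ahmed: 4 + 1 = 5.
Ballots ranking Ahmed above Weber: 12 − 5 = 7.
Ahmed wins the head-to-head 7–5.

Ahmed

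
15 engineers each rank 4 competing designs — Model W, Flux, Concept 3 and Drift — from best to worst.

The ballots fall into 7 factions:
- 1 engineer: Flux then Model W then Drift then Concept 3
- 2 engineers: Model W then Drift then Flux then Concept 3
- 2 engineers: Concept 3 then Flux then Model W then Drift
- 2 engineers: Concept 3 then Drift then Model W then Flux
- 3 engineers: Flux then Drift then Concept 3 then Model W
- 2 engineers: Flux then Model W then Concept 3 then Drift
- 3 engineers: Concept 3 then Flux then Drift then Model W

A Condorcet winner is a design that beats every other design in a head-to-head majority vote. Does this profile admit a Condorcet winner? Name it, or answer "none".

Flux

Pairwise majorities:
Model W vs Flux: Model W preferred on 2+2 = 4 ballots; Flux wins 11–4.
Model W vs Concept 3: Concept 3, 10–5.
Model W–Drift: Drift 8–7.
Flux vs Concept 3: 1+2+3+2 = 8 for Flux, 7 for Concept 3 — Flux by 8–7.
Flux vs Drift: Flux preferred on 1+2+3+2+3 = 11 ballots; Flux wins 11–4.
Concept 3 vs Drift: Concept 3 wins 9–6.
Flux wins every pairwise contest, so Flux is the Condorcet winner.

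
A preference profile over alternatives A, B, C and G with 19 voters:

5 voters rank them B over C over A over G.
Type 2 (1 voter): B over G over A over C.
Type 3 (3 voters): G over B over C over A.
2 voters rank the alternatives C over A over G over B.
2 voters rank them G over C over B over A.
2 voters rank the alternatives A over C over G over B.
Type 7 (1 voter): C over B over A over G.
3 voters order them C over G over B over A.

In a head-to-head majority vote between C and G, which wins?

Ballots ranking C above G: 5 + 2 + 2 + 1 + 3 = 13.
Ballots ranking G above C: 19 − 13 = 6.
C wins the head-to-head 13–6.

C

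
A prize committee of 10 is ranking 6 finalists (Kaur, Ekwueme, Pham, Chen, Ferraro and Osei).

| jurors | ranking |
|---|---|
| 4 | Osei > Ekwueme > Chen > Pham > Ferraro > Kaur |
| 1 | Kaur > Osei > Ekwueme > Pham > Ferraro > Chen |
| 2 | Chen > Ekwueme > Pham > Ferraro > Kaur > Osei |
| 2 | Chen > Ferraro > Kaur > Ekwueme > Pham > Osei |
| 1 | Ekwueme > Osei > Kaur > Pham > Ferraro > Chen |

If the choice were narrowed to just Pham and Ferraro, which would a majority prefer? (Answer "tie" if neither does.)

Pham

Ballots ranking Pham above Ferraro: 4 + 1 + 2 + 1 = 8.
Ballots ranking Ferraro above Pham: 10 − 8 = 2.
Pham wins the head-to-head 8–2.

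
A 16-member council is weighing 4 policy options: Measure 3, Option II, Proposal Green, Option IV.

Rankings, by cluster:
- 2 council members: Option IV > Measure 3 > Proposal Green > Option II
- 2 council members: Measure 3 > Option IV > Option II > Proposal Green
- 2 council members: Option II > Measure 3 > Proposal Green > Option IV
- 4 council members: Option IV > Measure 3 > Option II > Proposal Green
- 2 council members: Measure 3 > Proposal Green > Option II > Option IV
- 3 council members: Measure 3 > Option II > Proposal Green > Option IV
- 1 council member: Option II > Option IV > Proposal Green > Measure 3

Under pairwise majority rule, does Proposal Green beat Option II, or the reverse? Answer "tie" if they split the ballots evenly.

Option II

Ballots ranking Proposal Green above Option II: 2 + 2 = 4.
Ballots ranking Option II above Proposal Green: 16 − 4 = 12.
Option II wins the head-to-head 12–4.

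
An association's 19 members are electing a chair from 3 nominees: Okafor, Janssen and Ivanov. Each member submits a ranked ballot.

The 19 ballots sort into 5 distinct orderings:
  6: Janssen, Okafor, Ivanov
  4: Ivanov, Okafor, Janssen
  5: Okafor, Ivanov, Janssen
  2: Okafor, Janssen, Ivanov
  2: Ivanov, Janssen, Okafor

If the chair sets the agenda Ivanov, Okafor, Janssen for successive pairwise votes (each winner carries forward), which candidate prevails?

Round 1: Ivanov vs Okafor — 6–13, Okafor advances.
Round 2: Okafor vs Janssen — 11–8, Okafor advances.
The agenda winner is Okafor.

Okafor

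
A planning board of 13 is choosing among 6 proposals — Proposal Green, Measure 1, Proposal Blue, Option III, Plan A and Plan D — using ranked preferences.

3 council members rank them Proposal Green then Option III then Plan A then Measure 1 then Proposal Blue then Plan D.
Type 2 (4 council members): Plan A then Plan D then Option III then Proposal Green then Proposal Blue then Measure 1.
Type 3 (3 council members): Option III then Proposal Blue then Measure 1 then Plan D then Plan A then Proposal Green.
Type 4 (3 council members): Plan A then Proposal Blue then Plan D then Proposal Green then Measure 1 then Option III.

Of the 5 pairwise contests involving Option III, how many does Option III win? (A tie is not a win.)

3

Option III against each rival (13 council members):
Option III vs Proposal Green: Option III, 7–6.
Option III vs Measure 1: 10 to 3, Option III.
Option III–Proposal Blue: Option III 10–3.
Option III vs Plan A: Option III preferred on 3+3 = 6 ballots; Plan A wins 7–6.
Option III vs Plan D: 3+3 = 6 for Option III, 7 for Plan D — Plan D by 7–6.
Option III beats Proposal Green, Measure 1, Proposal Blue; loses to Plan A, Plan D — 3 pairwise wins.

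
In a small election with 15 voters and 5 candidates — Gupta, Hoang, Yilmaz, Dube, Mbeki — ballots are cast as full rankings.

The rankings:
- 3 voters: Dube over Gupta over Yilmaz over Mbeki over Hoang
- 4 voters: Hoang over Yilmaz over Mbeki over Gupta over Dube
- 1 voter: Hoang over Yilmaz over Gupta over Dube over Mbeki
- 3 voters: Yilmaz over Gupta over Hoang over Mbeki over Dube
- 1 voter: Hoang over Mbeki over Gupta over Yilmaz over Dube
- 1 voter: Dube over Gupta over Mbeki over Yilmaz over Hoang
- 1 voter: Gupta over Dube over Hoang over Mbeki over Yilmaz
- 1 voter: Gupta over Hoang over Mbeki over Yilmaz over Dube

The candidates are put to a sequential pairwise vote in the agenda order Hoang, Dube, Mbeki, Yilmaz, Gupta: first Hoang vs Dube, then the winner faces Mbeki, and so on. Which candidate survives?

Gupta

Round 1: Hoang vs Dube — 10–5, Hoang advances.
Round 2: Hoang vs Mbeki — 11–4, Hoang advances.
Round 3: Hoang vs Yilmaz — 8–7, Hoang advances.
Round 4: Hoang vs Gupta — 6–9, Gupta advances.
The agenda winner is Gupta.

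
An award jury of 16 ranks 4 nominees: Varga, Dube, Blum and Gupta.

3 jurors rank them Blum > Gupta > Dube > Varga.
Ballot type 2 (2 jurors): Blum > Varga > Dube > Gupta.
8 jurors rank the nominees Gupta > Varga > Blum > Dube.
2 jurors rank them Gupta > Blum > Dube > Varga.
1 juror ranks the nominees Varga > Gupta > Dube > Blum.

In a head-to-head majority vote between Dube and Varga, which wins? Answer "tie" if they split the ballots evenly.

Varga

Ballots ranking Dube above Varga: 3 + 2 = 5.
Ballots ranking Varga above Dube: 16 − 5 = 11.
Varga wins the head-to-head 11–5.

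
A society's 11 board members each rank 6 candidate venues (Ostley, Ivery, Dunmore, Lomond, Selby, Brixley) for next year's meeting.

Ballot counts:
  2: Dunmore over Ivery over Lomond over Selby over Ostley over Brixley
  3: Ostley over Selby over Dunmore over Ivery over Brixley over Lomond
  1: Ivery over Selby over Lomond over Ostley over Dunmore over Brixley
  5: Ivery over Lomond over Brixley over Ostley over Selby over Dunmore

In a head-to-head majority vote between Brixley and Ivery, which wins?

No ballot ranks Brixley above Ivery: 0.
Ballots ranking Ivery above Brixley: 11 − 0 = 11.
Ivery wins the head-to-head 11–0.

Ivery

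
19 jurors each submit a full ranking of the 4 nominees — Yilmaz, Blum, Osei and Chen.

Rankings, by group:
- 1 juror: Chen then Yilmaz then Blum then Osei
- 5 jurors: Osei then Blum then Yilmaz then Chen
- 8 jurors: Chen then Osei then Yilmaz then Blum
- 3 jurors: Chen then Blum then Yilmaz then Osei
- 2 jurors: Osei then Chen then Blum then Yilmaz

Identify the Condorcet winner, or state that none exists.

Chen

Check each pair by majority over 19 ballots:
Yilmaz vs Blum: Blum wins 10–9.
Yilmaz vs Osei: Osei, 15–4.
Yilmaz vs Chen: Chen wins 14–5.
Blum vs Osei: Osei wins 15–4.
Blum–Chen: Chen 14–5.
Osei–Chen: Chen 12–7.
Chen defeats every rival head-to-head and is the Condorcet winner.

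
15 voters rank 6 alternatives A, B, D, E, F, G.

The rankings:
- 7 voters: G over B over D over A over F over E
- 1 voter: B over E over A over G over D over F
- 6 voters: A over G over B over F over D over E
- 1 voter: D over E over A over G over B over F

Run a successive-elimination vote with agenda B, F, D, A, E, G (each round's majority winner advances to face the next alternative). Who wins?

G

Round 1: B vs F — 15–0, B advances.
Round 2: B vs D — 14–1, B advances.
Round 3: B vs A — 8–7, B advances.
Round 4: B vs E — 14–1, B advances.
Round 5: B vs G — 1–14, G advances.
G survives the agenda.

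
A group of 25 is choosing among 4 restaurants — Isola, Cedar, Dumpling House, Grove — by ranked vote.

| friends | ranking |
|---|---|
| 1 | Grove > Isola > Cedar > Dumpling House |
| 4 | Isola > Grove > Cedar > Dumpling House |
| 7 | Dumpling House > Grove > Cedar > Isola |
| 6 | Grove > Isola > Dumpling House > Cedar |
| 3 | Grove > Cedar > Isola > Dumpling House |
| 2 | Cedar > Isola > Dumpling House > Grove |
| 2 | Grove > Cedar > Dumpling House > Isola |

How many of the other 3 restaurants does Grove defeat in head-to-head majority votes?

3

Grove against each rival (25 friends):
Grove vs Isola: Grove is ranked higher on 1+7+6+3+2 = 19 ballots, Isola on 6. Grove wins 19–6.
Grove–Cedar: Grove 23–2.
Grove vs Dumpling House: Grove wins 16–9.
Grove beats Isola, Cedar, Dumpling House — 3 pairwise wins.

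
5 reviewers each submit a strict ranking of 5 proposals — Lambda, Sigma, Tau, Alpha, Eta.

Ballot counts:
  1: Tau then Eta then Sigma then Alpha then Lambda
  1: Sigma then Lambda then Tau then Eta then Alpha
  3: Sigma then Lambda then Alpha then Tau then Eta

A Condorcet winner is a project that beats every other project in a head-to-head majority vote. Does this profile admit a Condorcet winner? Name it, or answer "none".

Sigma

Check each pair by majority over 5 ballots:
Lambda vs Sigma: 0 for Lambda, 5 for Sigma — Sigma by 5–0.
Lambda vs Tau: 1+3 = 4 for Lambda, 1 for Tau — Lambda by 4–1.
Lambda vs Alpha: Lambda is ranked higher on 1+3 = 4 ballots, Alpha on 1. Lambda wins 4–1.
Lambda vs Eta: Lambda is ranked higher on 1+3 = 4 ballots, Eta on 1. Lambda wins 4–1.
Sigma vs Tau: Sigma is ranked higher on 1+3 = 4 ballots, Tau on 1. Sigma wins 4–1.
Sigma vs Alpha: 1+1+3 = 5 for Sigma, 0 for Alpha — Sigma by 5–0.
Sigma vs Eta: Sigma preferred on 1+3 = 4 ballots; Sigma wins 4–1.
Tau vs Alpha: 1+1 = 2 for Tau, 3 for Alpha — Alpha by 3–2.
Tau vs Eta: 1+1+3 = 5 for Tau, 0 for Eta — Tau by 5–0.
Alpha vs Eta: 3 to 2, Alpha.
Sigma beats each of Lambda, Tau, Alpha, Eta — Sigma is the Condorcet winner.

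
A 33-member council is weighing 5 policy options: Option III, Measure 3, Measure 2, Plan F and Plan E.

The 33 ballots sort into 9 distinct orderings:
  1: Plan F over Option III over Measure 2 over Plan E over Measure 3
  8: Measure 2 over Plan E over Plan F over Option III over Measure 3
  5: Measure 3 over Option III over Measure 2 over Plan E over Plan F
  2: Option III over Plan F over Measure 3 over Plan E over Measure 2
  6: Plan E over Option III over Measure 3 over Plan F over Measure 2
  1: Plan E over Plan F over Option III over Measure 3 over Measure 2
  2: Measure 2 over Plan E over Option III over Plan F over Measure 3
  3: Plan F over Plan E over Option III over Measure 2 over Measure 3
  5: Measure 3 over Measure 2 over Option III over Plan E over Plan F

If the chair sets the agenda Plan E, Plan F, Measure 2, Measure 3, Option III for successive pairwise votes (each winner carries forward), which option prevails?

Round 1: Plan E vs Plan F — 27–6, Plan E advances.
Round 2: Plan E vs Measure 2 — 12–21, Measure 2 advances.
Round 3: Measure 2 vs Measure 3 — 14–19, Measure 3 advances.
Round 4: Measure 3 vs Option III — 10–23, Option III advances.
Option III survives the agenda.

Option III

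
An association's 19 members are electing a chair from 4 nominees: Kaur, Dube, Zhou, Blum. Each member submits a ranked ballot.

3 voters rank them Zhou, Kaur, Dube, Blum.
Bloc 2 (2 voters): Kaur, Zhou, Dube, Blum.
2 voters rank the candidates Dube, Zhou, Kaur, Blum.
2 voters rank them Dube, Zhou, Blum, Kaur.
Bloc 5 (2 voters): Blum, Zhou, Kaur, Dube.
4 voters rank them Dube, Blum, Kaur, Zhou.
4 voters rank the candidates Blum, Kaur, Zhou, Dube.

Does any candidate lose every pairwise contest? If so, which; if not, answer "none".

Head-to-head results (19 voters):
Kaur vs Dube: 3+2+2+4 = 11 for Kaur, 8 for Dube — Kaur by 11–8.
Kaur vs Zhou: Kaur wins 10–9.
Kaur vs Blum: 7 to 12, Blum.
Dube vs Zhou: Dube is ranked higher on 2+2+4 = 8 ballots, Zhou on 11. Zhou wins 11–8.
Dube vs Blum: 13 to 6, Dube.
Zhou vs Blum: Blum, 10–9.
No candidate is winless: Kaur beats Dube; Dube beats Blum; Zhou beats Dube; Blum beats Kaur. There is no Condorcet loser.

none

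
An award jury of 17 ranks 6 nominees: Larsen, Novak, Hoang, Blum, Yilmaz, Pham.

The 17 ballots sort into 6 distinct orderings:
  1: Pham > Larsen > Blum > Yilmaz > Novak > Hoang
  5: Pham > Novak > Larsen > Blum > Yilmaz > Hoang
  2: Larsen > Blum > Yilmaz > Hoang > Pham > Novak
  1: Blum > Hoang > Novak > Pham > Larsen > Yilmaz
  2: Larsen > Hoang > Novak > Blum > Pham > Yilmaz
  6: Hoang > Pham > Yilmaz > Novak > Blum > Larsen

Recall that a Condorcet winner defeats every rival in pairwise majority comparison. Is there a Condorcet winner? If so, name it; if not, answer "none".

Check each pair by majority over 17 ballots:
Larsen vs Novak: 1+2+2 = 5 for Larsen, 12 for Novak — Novak by 12–5.
Larsen vs Hoang: 1+5+2+2 = 10 for Larsen, 7 for Hoang — Larsen by 10–7.
Larsen vs Blum: 1+5+2+2 = 10 for Larsen, 7 for Blum — Larsen by 10–7.
Larsen vs Yilmaz: Larsen is ranked higher on 1+5+2+1+2 = 11 ballots, Yilmaz on 6. Larsen wins 11–6.
Larsen vs Pham: Larsen preferred on 2+2 = 4 ballots; Pham wins 13–4.
Novak vs Hoang: Novak preferred on 1+5 = 6 ballots; Hoang wins 11–6.
Novak vs Blum: 5+2+6 = 13 for Novak, 4 for Blum — Novak by 13–4.
Novak vs Yilmaz: 5+1+2 = 8 for Novak, 9 for Yilmaz — Yilmaz by 9–8.
Novak vs Pham: 3 to 14, Pham.
Hoang vs Blum: 2+6 = 8 for Hoang, 9 for Blum — Blum by 9–8.
Hoang vs Yilmaz: Hoang is ranked higher on 1+2+6 = 9 ballots, Yilmaz on 8. Hoang wins 9–8.
Hoang vs Pham: 2+1+2+6 = 11 for Hoang, 6 for Pham — Hoang by 11–6.
Blum vs Yilmaz: 11 to 6, Blum.
Blum vs Pham: Blum is ranked higher on 2+1+2 = 5 ballots, Pham on 12. Pham wins 12–5.
Yilmaz vs Pham: Yilmaz is ranked higher on 2 ballots, Pham on 15. Pham wins 15–2.
Every nominee loses at least once (Larsen loses to Novak; Novak loses to Hoang; Hoang loses to Larsen; Blum loses to Larsen; Yilmaz loses to Larsen; Pham loses to Hoang). The majority relation contains the cycle Larsen → Hoang → Novak → Larsen, so there is no Condorcet winner.

none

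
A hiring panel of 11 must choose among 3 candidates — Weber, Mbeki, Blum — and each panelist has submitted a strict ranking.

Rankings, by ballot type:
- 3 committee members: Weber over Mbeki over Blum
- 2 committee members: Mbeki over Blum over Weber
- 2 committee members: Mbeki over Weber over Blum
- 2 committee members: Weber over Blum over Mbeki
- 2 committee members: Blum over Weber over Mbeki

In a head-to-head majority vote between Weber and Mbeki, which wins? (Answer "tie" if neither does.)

Ballots ranking Weber above Mbeki: 3 + 2 + 2 = 7.
Ballots ranking Mbeki above Weber: 11 − 7 = 4.
Weber wins the head-to-head 7–4.

Weber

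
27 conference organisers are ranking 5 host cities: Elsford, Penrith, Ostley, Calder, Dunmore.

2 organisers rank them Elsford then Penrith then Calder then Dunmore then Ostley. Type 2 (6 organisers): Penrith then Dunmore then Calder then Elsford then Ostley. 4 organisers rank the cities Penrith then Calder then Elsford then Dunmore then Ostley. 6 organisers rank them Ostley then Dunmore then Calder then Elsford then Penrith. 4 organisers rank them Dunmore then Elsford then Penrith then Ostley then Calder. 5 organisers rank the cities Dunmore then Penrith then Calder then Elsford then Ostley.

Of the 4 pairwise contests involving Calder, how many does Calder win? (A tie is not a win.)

Calder against each rival (27 organisers):
Calder vs Elsford: Calder preferred on 6+4+6+5 = 21 ballots; Calder wins 21–6.
Calder vs Penrith: 6 for Calder, 21 for Penrith — Penrith by 21–6.
Calder vs Ostley: Calder, 17–10.
Calder vs Dunmore: Calder preferred on 2+4 = 6 ballots; Dunmore wins 21–6.
Calder beats Elsford, Ostley; loses to Penrith, Dunmore — 2 pairwise wins.

2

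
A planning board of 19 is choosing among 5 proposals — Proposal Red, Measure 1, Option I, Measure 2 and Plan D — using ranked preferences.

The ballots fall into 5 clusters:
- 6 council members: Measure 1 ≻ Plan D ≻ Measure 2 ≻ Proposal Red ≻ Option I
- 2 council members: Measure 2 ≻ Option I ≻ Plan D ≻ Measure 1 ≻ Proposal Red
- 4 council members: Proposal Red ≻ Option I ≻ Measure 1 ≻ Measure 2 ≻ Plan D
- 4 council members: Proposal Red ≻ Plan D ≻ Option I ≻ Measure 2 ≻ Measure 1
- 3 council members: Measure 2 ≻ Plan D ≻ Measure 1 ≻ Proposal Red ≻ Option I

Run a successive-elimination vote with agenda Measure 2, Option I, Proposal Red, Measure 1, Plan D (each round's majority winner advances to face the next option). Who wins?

Measure 1

Round 1: Measure 2 vs Option I — 11–8, Measure 2 advances.
Round 2: Measure 2 vs Proposal Red — 11–8, Measure 2 advances.
Round 3: Measure 2 vs Measure 1 — 9–10, Measure 1 advances.
Round 4: Measure 1 vs Plan D — 10–9, Measure 1 advances.
Measure 1 survives the agenda.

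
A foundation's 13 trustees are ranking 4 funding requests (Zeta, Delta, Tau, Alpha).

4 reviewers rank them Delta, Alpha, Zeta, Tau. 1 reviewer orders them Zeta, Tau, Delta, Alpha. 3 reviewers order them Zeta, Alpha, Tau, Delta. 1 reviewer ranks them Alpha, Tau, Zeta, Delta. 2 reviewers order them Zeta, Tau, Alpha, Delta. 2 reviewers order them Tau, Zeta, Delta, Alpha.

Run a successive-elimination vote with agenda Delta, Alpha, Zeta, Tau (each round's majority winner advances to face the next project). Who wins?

Round 1: Delta vs Alpha — 7–6, Delta advances.
Round 2: Delta vs Zeta — 4–9, Zeta advances.
Round 3: Zeta vs Tau — 10–3, Zeta advances.
Zeta survives the agenda.

Zeta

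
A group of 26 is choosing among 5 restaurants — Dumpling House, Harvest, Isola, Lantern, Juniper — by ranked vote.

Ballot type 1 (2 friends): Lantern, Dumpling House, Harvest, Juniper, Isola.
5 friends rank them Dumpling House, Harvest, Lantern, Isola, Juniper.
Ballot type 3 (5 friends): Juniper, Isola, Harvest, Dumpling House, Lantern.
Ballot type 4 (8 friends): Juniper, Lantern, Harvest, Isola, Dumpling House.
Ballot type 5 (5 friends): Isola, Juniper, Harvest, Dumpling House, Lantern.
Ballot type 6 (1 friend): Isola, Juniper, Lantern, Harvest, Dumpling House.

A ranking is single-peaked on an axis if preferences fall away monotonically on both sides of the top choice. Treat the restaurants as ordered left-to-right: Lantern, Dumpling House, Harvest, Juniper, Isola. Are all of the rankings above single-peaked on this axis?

no

Axis positions: Lantern=1, Dumpling House=2, Harvest=3, Juniper=4, Isola=5.
Ballot type 1 (peak Lantern at position 1): ranking walks positions 1-2-3-4-5, expanding outward from the peak — single-peaked.
Ballot type 2: ranking walks positions 2-3-1-5-4; Isola is ranked above Juniper even though Juniper lies between Isola and the peak Dumpling House on the axis — preferences dip and rise again. Not single-peaked.
Ballot type 3 (peak Juniper at position 4): ranking walks positions 4-5-3-2-1, expanding outward from the peak — single-peaked.
Ballot type 4: ranking walks positions 4-1-3-5-2; Lantern is ranked above Harvest even though Harvest lies between Lantern and the peak Juniper on the axis — preferences dip and rise again. Not single-peaked.
Ballot type 5 (peak Isola at position 5): ranking walks positions 5-4-3-2-1, expanding outward from the peak — single-peaked.
Ballot type 6: ranking walks positions 5-4-1-3-2; Lantern is ranked above Harvest even though Harvest lies between Lantern and the peak Isola on the axis — preferences dip and rise again. Not single-peaked.
Ballot type 2 violates single-peakedness, so the profile is not single-peaked on this axis.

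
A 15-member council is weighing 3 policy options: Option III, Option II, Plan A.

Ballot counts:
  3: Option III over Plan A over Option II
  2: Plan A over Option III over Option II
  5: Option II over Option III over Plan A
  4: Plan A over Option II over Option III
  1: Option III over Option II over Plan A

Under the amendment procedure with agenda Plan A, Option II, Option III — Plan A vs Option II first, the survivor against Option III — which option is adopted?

Option III

Round 1: Plan A vs Option II — 9–6, Plan A advances.
Round 2: Plan A vs Option III — 6–9, Option III advances.
Option III survives the agenda.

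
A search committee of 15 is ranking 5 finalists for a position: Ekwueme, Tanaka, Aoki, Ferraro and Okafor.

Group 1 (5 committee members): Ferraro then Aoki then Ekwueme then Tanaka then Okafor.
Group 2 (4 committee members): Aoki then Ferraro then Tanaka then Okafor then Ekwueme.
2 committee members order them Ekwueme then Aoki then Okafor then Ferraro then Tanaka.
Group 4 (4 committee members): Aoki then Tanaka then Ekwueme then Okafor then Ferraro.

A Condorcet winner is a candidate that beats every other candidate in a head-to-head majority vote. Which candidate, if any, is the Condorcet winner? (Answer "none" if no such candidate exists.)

Head-to-head results (15 committee members):
Ekwueme–Tanaka: Tanaka 8–7.
Ekwueme–Aoki: Aoki 13–2.
Ekwueme vs Ferraro: Ferraro, 9–6.
Ekwueme–Okafor: Ekwueme 11–4.
Tanaka vs Aoki: Aoki wins 15–0.
Tanaka–Ferraro: Ferraro 11–4.
Tanaka vs Okafor: Tanaka, 13–2.
Aoki–Ferraro: Aoki 10–5.
Aoki vs Okafor: Aoki wins 15–0.
Ferraro vs Okafor: Ferraro, 9–6.
Aoki wins every pairwise contest, so Aoki is the Condorcet winner.

Aoki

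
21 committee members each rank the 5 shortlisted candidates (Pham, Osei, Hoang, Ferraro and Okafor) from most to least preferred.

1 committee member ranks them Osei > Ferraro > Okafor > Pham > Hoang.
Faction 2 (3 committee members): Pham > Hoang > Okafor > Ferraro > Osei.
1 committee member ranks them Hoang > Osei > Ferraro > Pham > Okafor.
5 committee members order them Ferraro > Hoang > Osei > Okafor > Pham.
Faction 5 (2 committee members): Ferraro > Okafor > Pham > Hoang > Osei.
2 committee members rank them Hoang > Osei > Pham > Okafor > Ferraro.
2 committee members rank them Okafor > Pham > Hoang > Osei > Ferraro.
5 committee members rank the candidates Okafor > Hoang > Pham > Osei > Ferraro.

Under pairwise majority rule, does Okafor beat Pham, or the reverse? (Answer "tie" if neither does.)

Ballots ranking Okafor above Pham: 1 + 5 + 2 + 2 + 5 = 15.
Ballots ranking Pham above Okafor: 21 − 15 = 6.
Okafor wins the head-to-head 15–6.

Okafor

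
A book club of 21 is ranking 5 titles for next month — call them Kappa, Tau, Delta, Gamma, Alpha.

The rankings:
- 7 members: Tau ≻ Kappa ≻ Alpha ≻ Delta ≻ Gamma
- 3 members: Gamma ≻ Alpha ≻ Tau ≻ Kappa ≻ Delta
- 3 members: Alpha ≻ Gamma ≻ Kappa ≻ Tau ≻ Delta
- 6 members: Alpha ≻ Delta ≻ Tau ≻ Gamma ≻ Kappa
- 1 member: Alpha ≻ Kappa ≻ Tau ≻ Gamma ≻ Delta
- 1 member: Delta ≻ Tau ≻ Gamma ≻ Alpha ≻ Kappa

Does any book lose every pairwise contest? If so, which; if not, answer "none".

none

Head-to-head results (21 members):
Kappa vs Tau: Tau wins 17–4.
Kappa vs Delta: Kappa is ranked higher on 7+3+3+1 = 14 ballots, Delta on 7. Kappa wins 14–7.
Kappa vs Gamma: 7+1 = 8 for Kappa, 13 for Gamma — Gamma by 13–8.
Kappa vs Alpha: Alpha, 14–7.
Tau vs Delta: Tau wins 14–7.
Tau vs Gamma: 15 to 6, Tau.
Tau vs Alpha: 8 to 13, Alpha.
Delta vs Gamma: Delta is ranked higher on 7+6+1 = 14 ballots, Gamma on 7. Delta wins 14–7.
Delta–Alpha: Alpha 20–1.
Gamma–Alpha: Alpha 17–4.
No book is winless: Kappa beats Delta; Tau beats Kappa; Delta beats Gamma; Gamma beats Kappa; Alpha beats Kappa. There is no Condorcet loser.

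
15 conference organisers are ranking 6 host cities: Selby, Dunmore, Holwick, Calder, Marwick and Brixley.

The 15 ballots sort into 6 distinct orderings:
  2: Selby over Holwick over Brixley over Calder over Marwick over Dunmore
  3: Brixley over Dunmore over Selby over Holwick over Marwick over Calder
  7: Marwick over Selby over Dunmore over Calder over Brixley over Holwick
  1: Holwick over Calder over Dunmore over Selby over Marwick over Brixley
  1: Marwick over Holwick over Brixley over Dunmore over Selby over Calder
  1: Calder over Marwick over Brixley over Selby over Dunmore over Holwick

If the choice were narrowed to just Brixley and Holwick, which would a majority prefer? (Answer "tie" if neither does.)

Ballots ranking Brixley above Holwick: 3 + 7 + 1 = 11.
Ballots ranking Holwick above Brixley: 15 − 11 = 4.
Brixley wins the head-to-head 11–4.

Brixley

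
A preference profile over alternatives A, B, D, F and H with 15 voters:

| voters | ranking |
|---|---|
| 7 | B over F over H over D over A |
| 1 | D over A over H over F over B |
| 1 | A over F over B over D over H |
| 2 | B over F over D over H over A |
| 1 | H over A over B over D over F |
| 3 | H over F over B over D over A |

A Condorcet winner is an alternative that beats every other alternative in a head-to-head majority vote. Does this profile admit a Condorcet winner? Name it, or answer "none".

Head-to-head results (15 voters):
A vs B: A preferred on 1+1+1 = 3 ballots; B wins 12–3.
A vs D: A preferred on 1+1 = 2 ballots; D wins 13–2.
A vs F: A is ranked higher on 1+1+1 = 3 ballots, F on 12. F wins 12–3.
A vs H: A preferred on 1+1 = 2 ballots; H wins 13–2.
B vs D: 7+1+2+1+3 = 14 for B, 1 for D — B by 14–1.
B vs F: B preferred on 7+2+1 = 10 ballots; B wins 10–5.
B vs H: B is ranked higher on 7+1+2 = 10 ballots, H on 5. B wins 10–5.
D vs F: D is ranked higher on 1+1 = 2 ballots, F on 13. F wins 13–2.
D vs H: D preferred on 1+1+2 = 4 ballots; H wins 11–4.
F vs H: 10 to 5, F.
Only B has no losses; B is the Condorcet winner.

B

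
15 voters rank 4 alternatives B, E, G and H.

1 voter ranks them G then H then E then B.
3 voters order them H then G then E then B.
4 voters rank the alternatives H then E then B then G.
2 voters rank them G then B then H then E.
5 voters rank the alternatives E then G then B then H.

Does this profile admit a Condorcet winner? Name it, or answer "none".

none

Pairwise majorities:
B vs E: E, 13–2.
B vs G: G wins 11–4.
B vs H: H, 8–7.
E–G: E 9–6.
E–H: H 10–5.
G vs H: G, 8–7.
Each alternative drops at least one matchup (B loses to E; E loses to H; G loses to E; H loses to G); the cycle E > G > H > E rules out a Condorcet winner.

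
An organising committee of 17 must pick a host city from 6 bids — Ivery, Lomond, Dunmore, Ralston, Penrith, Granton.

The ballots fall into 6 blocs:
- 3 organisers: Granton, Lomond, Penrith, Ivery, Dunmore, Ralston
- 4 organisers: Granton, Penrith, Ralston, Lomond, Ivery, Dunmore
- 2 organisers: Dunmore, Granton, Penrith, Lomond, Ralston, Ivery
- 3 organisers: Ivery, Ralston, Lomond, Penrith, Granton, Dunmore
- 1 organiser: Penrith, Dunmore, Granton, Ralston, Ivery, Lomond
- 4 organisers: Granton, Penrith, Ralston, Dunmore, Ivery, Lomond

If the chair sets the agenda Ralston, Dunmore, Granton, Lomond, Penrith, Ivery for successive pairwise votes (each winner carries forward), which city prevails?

Granton

Round 1: Ralston vs Dunmore — 11–6, Ralston advances.
Round 2: Ralston vs Granton — 3–14, Granton advances.
Round 3: Granton vs Lomond — 14–3, Granton advances.
Round 4: Granton vs Penrith — 13–4, Granton advances.
Round 5: Granton vs Ivery — 14–3, Granton advances.
Granton survives the agenda.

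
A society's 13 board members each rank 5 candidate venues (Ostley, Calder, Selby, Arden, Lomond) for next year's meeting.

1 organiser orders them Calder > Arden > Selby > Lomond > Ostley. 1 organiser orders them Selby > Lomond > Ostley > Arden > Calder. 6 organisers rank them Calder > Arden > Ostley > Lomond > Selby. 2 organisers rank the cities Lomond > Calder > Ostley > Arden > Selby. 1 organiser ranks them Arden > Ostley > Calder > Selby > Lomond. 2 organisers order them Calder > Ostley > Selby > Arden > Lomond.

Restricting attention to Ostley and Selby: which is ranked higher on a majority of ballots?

Ostley

Ballots ranking Ostley above Selby: 6 + 2 + 1 + 2 = 11.
Ballots ranking Selby above Ostley: 13 − 11 = 2.
Ostley wins the head-to-head 11–2.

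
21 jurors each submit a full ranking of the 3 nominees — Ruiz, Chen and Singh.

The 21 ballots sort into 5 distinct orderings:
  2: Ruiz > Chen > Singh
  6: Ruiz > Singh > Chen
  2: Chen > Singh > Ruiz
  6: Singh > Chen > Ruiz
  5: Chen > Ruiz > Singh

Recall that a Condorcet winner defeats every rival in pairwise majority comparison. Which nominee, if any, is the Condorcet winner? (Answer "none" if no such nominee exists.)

none

Pairwise majorities:
Ruiz vs Chen: Chen wins 13–8.
Ruiz vs Singh: Ruiz, 13–8.
Chen vs Singh: Singh wins 12–9.
Each nominee drops at least one matchup (Ruiz loses to Chen; Chen loses to Singh; Singh loses to Ruiz); the cycle Ruiz → Singh → Chen → Ruiz rules out a Condorcet winner.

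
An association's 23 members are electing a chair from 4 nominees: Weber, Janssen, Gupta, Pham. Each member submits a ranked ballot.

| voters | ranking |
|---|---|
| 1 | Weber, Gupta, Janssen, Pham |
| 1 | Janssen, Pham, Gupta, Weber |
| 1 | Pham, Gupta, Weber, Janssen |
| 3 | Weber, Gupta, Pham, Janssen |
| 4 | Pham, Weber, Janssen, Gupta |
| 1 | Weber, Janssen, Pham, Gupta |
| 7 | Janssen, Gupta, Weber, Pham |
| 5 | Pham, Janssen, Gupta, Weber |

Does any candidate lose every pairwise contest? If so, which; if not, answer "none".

none

Pairwise majorities:
Weber vs Janssen: Weber is ranked higher on 1+1+3+4+1 = 10 ballots, Janssen on 13. Janssen wins 13–10.
Weber vs Gupta: Weber is ranked higher on 1+3+4+1 = 9 ballots, Gupta on 14. Gupta wins 14–9.
Weber–Pham: Weber 12–11.
Janssen vs Gupta: 1+4+1+7+5 = 18 for Janssen, 5 for Gupta — Janssen by 18–5.
Janssen vs Pham: Pham, 13–10.
Gupta–Pham: Pham 12–11.
Each candidate has at least one pairwise win (Weber beats Pham; Janssen beats Weber; Gupta beats Weber; Pham beats Janssen) — no Condorcet loser.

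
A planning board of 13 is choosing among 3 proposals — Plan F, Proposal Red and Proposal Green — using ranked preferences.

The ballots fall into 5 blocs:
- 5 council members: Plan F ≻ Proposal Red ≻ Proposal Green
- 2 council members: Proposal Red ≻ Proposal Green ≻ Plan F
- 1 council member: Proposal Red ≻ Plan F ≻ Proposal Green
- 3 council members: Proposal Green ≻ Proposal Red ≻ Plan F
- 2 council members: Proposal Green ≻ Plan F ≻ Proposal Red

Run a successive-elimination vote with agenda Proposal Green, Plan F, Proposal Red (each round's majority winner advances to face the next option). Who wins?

Round 1: Proposal Green vs Plan F — 7–6, Proposal Green advances.
Round 2: Proposal Green vs Proposal Red — 5–8, Proposal Red advances.
The agenda winner is Proposal Red.

Proposal Red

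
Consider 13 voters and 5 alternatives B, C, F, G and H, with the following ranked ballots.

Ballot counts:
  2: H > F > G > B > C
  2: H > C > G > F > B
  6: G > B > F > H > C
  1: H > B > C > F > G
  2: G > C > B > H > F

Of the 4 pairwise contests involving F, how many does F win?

F against each rival (13 voters):
F–B: B 9–4.
F vs C: F preferred on 2+6 = 8 ballots; F wins 8–5.
F vs G: G wins 10–3.
F vs H: H, 7–6.
F beats C; loses to B, G, H — 1 pairwise win.

1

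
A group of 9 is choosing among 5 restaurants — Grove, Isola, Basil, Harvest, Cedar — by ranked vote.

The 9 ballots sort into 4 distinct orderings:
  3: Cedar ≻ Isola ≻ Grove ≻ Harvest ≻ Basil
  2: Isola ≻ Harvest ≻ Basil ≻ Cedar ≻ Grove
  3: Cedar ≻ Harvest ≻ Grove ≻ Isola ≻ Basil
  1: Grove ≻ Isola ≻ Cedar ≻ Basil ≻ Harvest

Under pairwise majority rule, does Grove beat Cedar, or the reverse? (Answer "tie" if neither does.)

Cedar

Ballots ranking Grove above Cedar: 1.
Ballots ranking Cedar above Grove: 9 − 1 = 8.
Cedar wins the head-to-head 8–1.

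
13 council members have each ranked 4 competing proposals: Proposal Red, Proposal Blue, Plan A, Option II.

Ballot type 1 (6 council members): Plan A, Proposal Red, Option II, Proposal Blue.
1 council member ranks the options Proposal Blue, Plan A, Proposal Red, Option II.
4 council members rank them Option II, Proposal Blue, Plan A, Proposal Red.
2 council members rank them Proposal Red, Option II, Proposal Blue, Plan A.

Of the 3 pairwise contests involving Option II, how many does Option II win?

1

Option II against each rival (13 council members):
Option II vs Proposal Red: Proposal Red wins 9–4.
Option II vs Proposal Blue: 12 to 1, Option II.
Option II vs Plan A: Plan A, 7–6.
Option II beats Proposal Blue; loses to Proposal Red, Plan A — 1 pairwise win.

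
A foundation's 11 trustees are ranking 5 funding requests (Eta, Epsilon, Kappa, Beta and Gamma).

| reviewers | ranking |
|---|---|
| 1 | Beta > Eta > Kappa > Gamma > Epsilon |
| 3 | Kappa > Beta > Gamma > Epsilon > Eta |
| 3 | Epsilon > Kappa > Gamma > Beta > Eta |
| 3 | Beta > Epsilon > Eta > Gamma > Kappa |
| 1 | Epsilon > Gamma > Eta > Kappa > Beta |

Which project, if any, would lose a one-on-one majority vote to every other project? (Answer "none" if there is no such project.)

Eta

Pairwise majorities:
Eta vs Epsilon: Eta is ranked higher on 1 ballot, Epsilon on 10. Epsilon wins 10–1.
Eta vs Kappa: Eta is ranked higher on 1+3+1 = 5 ballots, Kappa on 6. Kappa wins 6–5.
Eta vs Beta: Beta, 10–1.
Eta vs Gamma: Gamma, 7–4.
Epsilon vs Kappa: Epsilon preferred on 3+3+1 = 7 ballots; Epsilon wins 7–4.
Epsilon vs Beta: 4 to 7, Beta.
Epsilon vs Gamma: Epsilon preferred on 3+3+1 = 7 ballots; Epsilon wins 7–4.
Kappa vs Beta: 3+3+1 = 7 for Kappa, 4 for Beta — Kappa by 7–4.
Kappa vs Gamma: Kappa, 7–4.
Beta vs Gamma: 1+3+3 = 7 for Beta, 4 for Gamma — Beta by 7–4.
Only Eta has no wins; Eta is the Condorcet loser.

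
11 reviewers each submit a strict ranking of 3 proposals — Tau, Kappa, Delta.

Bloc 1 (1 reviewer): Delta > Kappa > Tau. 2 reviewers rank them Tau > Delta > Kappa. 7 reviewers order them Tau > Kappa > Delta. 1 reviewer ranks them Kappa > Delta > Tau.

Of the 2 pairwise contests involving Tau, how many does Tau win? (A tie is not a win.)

2

Tau against each rival (11 reviewers):
Tau vs Kappa: 9 to 2, Tau.
Tau vs Delta: 2+7 = 9 for Tau, 2 for Delta — Tau by 9–2.
Tau beats Kappa, Delta — 2 pairwise wins.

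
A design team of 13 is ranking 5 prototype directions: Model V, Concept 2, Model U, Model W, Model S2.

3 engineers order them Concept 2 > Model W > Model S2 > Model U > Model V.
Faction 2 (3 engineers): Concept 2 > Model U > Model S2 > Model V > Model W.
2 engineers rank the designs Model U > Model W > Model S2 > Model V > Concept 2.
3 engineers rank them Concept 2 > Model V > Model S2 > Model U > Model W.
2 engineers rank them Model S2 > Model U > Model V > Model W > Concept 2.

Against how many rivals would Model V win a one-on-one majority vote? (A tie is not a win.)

1

Model V against each rival (13 engineers):
Model V vs Concept 2: Concept 2 wins 9–4.
Model V–Model U: Model U 10–3.
Model V–Model W: Model V 8–5.
Model V vs Model S2: 3 to 10, Model S2.
Model V beats Model W; loses to Concept 2, Model U, Model S2 — 1 pairwise win.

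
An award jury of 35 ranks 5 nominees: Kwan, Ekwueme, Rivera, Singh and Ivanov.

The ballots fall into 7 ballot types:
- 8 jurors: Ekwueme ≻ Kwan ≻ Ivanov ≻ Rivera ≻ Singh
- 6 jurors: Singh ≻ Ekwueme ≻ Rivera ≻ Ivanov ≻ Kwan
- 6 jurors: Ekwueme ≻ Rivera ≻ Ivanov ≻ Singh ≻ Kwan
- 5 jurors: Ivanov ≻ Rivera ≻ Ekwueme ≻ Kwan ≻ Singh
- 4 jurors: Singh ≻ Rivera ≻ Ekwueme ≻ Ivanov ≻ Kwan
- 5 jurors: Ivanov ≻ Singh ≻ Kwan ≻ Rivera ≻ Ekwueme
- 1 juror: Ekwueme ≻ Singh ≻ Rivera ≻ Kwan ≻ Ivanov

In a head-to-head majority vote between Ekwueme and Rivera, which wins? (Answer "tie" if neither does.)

Ekwueme

Ballots ranking Ekwueme above Rivera: 8 + 6 + 6 + 1 = 21.
Ballots ranking Rivera above Ekwueme: 35 − 21 = 14.
Ekwueme wins the head-to-head 21–14.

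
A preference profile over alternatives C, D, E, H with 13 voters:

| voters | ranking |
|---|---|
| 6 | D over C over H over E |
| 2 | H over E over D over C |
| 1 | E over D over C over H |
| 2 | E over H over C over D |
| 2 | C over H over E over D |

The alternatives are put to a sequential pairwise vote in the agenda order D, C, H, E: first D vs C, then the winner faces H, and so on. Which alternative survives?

E

Round 1: D vs C — 9–4, D advances.
Round 2: D vs H — 7–6, D advances.
Round 3: D vs E — 6–7, E advances.
The agenda winner is E.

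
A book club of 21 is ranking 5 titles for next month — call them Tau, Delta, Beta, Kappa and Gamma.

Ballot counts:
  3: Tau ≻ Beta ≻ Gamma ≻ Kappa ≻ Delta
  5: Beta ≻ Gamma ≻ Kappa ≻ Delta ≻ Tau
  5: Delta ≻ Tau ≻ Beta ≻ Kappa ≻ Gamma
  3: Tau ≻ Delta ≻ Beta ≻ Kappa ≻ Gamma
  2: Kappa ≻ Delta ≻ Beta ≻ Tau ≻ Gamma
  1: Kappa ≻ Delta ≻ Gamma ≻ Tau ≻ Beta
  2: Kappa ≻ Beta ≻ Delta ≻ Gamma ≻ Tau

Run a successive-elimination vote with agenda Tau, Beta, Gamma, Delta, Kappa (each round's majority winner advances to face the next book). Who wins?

Kappa

Round 1: Tau vs Beta — 12–9, Tau advances.
Round 2: Tau vs Gamma — 13–8, Tau advances.
Round 3: Tau vs Delta — 6–15, Delta advances.
Round 4: Delta vs Kappa — 8–13, Kappa advances.
Kappa survives the agenda.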